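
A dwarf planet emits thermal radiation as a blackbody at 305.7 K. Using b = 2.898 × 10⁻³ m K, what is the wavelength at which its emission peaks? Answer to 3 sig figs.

Wien's displacement law: λ_max = b/T = (2.898×10⁻³ m·K)/(305.7 K) = 9.480×10⁻⁶ m.
That is 9.48 μm, in the infrared range.

λ_max ≈ 9.48 μm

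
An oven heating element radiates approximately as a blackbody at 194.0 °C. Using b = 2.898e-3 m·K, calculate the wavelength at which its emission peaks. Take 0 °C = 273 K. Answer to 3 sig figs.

λ_max ≈ 6.21 μm

T = 194.0 °C + 273 = 467.0 K.
Wien's displacement law: λ_max = b/T = (2.898×10⁻³ m·K)/(467.0 K) = 6.206×10⁻⁶ m.
That is 6.21 μm, in the infrared range.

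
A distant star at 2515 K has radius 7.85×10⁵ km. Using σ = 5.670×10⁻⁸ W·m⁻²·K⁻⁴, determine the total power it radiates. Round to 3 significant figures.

Surface area A = 4πR² = 4π(7.85×10⁸ m)² = 7.74371×10¹⁸ m².
P = σAT⁴ = 5.670×10⁻⁸ × 7.74371×10¹⁸ × (2515)⁴ = 1.76×10²⁵ W.

P ≈ 1.76×10²⁵ W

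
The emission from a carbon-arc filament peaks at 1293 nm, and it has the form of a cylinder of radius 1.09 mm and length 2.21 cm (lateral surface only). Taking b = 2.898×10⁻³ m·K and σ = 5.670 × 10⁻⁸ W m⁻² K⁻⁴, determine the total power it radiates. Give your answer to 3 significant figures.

P ≈ 217 W

Wien's law: T = b/λ_max = 2.898×10⁻³/1.293×10⁻⁶ = 2241.30 K.
Lateral area A = 2πrL = 2π×1.09×10⁻³×0.0221 = 1.51356×10⁻⁴ m².
Then P = σAT⁴ = 5.670×10⁻⁸×1.51356×10⁻⁴×(2241.30)⁴ = 217 W.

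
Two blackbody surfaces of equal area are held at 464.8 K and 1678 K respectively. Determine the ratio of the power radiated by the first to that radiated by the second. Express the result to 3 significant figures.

With equal areas, P₁/P₂ = (T₁/T₂)⁴ = (464.8/1678)⁴ = 5.89×10⁻³.

P₁/P₂ ≈ 5.89×10⁻³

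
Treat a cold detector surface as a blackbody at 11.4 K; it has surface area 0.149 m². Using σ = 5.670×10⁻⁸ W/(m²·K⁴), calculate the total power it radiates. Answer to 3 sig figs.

P ≈ 1.43×10⁻⁴ W

Area A = 0.149 m².
P = σAT⁴ = 5.670×10⁻⁸ × 0.149 × (11.4)⁴ = 1.43×10⁻⁴ W.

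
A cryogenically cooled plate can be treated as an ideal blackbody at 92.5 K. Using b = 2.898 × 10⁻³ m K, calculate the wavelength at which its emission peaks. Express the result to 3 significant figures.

λ_max ≈ 31.3 μm

Wien's displacement law: λ_max = b/T = (2.898×10⁻³ m·K)/(92.5 K) = 3.133×10⁻⁵ m.
That is 31.3 μm, in the infrared range.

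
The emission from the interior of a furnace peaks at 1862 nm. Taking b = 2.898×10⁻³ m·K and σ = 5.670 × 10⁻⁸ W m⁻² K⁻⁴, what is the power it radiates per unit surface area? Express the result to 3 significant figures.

I ≈ 3.33×10⁵ W/m²

Wien's law: T = b/λ_max = 2.898×10⁻³/1.862×10⁻⁶ = 1556.39 K.
Then I = σT⁴ = 5.670×10⁻⁸×(1556.39)⁴ = 3.33×10⁵ W/m².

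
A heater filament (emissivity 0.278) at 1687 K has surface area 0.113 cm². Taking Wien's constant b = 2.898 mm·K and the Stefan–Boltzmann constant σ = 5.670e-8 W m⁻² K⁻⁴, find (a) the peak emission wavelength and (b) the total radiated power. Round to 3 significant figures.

λ_max ≈ 1.72×10³ nm; P ≈ 1.44 W

(a) λ_max = b/T = 2.898×10⁻³/1687 = 1.718×10⁻⁶ m = 1.72×10³ nm.
Area A = 0.113 cm² = 1.13×10⁻⁵ m².
(b) P = εσAT⁴ = 0.278×5.670×10⁻⁸×1.13×10⁻⁵×(1687)⁴ = 1.44 W.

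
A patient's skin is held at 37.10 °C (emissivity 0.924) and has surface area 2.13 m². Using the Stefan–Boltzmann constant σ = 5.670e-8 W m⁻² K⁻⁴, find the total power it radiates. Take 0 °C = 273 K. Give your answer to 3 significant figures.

P ≈ 1.03×10³ W

T = 37.10 °C + 273 = 310.10 K.
Area A = 2.13 m².
P = εσAT⁴ = 0.924 × 5.670×10⁻⁸ × 2.13 × (310.10)⁴ = 1.03×10³ W.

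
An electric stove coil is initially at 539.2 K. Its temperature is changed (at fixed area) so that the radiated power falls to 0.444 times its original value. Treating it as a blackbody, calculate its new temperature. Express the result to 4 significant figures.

T₂ ≈ 440.1 K

P ∝ T⁴, so T₂/T₁ = (P₂/P₁)^(1/4) = (0.444)^(1/4) = 0.816292.
T₂ = 539.2 × 0.816292 = 440.1 K.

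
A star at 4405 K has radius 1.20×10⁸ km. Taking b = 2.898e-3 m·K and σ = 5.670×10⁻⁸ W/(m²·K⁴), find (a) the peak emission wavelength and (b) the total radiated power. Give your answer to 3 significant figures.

λ_max ≈ 0.658 μm; P ≈ 3.86×10³⁰ W

(a) λ_max = b/T = 2.898×10⁻³/4405 = 6.579×10⁻⁷ m = 0.658 μm.
Surface area A = 4πR² = 4π(1.20×10¹¹ m)² = 1.80956×10²³ m².
(b) P = σAT⁴ = 5.670×10⁻⁸×1.80956×10²³×(4405)⁴ = 3.86×10³⁰ W.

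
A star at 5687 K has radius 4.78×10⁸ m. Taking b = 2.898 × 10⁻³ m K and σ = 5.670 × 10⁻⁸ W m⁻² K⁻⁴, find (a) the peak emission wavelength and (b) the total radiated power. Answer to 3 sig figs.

λ_max ≈ 0.510 μm; P ≈ 1.70×10²⁶ W

(a) λ_max = b/T = 2.898×10⁻³/5687 = 5.096×10⁻⁷ m = 0.510 μm.
Surface area A = 4πR² = 4π(4.78×10⁸ m)² = 2.87121×10¹⁸ m².
(b) P = σAT⁴ = 5.670×10⁻⁸×2.87121×10¹⁸×(5687)⁴ = 1.70×10²⁶ W.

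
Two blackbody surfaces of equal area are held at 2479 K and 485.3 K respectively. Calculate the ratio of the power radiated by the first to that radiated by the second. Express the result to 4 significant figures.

With equal areas, P₁/P₂ = (T₁/T₂)⁴ = (2479/485.3)⁴ = 680.9.

P₁/P₂ ≈ 680.9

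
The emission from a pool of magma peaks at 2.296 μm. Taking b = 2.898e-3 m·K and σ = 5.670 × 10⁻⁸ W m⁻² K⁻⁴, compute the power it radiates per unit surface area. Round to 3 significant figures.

Wien's law: T = b/λ_max = 2.898×10⁻³/2.296×10⁻⁶ = 1262.20 K.
Then I = σT⁴ = 5.670×10⁻⁸×(1262.20)⁴ = 1.44×10⁵ W/m².

I ≈ 1.44×10⁵ W/m²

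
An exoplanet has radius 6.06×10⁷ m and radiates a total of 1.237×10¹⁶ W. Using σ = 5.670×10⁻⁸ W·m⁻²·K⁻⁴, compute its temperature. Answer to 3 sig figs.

T ≈ 46.6 K

Surface area A = 4πR² = 4π(6.06×10⁷ m)² = 4.61482×10¹⁶ m².
P = σAT⁴ ⇒ T = (P/(σA))^(1/4) = (1.237×10¹⁶/(5.670×10⁻⁸×4.61482×10¹⁶))^(1/4) = 46.6 K.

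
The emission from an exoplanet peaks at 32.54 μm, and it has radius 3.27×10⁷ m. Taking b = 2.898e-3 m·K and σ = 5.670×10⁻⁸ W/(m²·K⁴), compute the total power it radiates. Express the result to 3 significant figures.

Wien's law: T = b/λ_max = 2.898×10⁻³/3.254×10⁻⁵ = 89.0596 K.
Surface area A = 4πR² = 4π(3.27×10⁷ m)² = 1.34371×10¹⁶ m².
Then P = σAT⁴ = 5.670×10⁻⁸×1.34371×10¹⁶×(89.0596)⁴ = 4.79×10¹⁶ W.

P ≈ 4.79×10¹⁶ W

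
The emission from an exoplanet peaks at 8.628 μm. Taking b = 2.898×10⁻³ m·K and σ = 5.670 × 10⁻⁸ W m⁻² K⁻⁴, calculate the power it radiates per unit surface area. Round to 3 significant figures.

Wien's law: T = b/λ_max = 2.898×10⁻³/8.628×10⁻⁶ = 335.883 K.
Then I = σT⁴ = 5.670×10⁻⁸×(335.883)⁴ = 722 W/m².

I ≈ 722 W/m²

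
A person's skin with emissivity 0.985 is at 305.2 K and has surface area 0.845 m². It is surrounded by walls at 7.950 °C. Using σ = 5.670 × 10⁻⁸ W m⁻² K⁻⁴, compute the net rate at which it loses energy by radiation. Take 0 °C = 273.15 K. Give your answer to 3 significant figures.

Net loss ≈ 115 W

Surroundings: T = 7.950 °C + 273.15 = 281.100 K.
Area A = 0.845 m².
Net radiated power P_net = εσA(T⁴ − T₀⁴) = 0.985×5.670×10⁻⁸×0.845×(305.2⁴ − 281.100⁴).
T⁴ − T₀⁴ = 8.67637×10⁹ − 6.24372×10⁹ = 2.43265×10⁹ K⁴, so P_net = 115 W.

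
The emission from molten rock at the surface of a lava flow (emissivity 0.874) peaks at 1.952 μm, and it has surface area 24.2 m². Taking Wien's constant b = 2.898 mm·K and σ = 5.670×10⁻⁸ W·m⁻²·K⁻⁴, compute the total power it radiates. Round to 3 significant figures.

Wien's law: T = b/λ_max = 2.898×10⁻³/1.952×10⁻⁶ = 1484.63 K.
Area A = 24.2 m².
Then P = εσAT⁴ = 0.874×5.670×10⁻⁸×24.2×(1484.63)⁴ = 5.83×10⁶ W.

P ≈ 5.83×10⁶ W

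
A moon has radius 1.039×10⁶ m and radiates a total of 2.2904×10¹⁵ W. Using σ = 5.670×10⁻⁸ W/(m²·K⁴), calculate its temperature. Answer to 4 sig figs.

T ≈ 233.6 K

Surface area A = 4πR² = 4π(1.039×10⁶ m)² = 1.35657×10¹³ m².
P = σAT⁴ ⇒ T = (P/(σA))^(1/4) = (2.2904×10¹⁵/(5.670×10⁻⁸×1.35657×10¹³))^(1/4) = 233.6 K.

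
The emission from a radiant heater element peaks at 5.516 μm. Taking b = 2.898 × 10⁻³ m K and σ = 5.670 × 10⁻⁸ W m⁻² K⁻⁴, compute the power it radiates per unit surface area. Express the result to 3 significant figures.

I ≈ 4.32×10³ W/m²

Wien's law: T = b/λ_max = 2.898×10⁻³/5.516×10⁻⁶ = 525.381 K.
Then I = σT⁴ = 5.670×10⁻⁸×(525.381)⁴ = 4.32×10³ W/m².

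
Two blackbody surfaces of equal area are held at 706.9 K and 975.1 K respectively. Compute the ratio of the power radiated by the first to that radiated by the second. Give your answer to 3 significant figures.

P₁/P₂ ≈ 0.276

With equal areas, P₁/P₂ = (T₁/T₂)⁴ = (706.9/975.1)⁴ = 0.276.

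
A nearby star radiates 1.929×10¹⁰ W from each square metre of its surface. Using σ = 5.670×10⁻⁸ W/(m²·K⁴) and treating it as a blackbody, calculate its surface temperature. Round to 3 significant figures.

I = σT⁴, so T = (I/σ)^(1/4) = (1.929×10¹⁰/(5.670×10⁻⁸))^(1/4) = 2.42×10⁴ K.

T ≈ 2.42×10⁴ K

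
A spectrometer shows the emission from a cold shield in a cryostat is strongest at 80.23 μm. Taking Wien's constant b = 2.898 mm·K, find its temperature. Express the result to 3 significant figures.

T ≈ 36.1 K

Wien's law gives T = b/λ_max = (2.898×10⁻³ m·K)/(8.023×10⁻⁵ m) = 36.1 K.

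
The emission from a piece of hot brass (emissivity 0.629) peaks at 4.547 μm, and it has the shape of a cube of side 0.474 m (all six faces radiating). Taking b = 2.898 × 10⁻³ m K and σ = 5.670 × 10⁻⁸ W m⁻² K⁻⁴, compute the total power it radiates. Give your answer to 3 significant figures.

P ≈ 7.93×10³ W

Wien's law: T = b/λ_max = 2.898×10⁻³/4.547×10⁻⁶ = 637.343 K.
Area A = 6s² = 6×(0.474 m)² = 1.34806 m².
Then P = εσAT⁴ = 0.629×5.670×10⁻⁸×1.34806×(637.343)⁴ = 7.93×10³ W.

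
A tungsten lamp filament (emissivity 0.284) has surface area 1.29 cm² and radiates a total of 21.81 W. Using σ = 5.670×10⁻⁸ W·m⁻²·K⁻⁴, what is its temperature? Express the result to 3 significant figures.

T ≈ 1.80×10³ K

Area A = 1.29 cm² = 1.29×10⁻⁴ m².
P = εσAT⁴ ⇒ T = (P/(εσA))^(1/4) = (21.81/(0.284×5.670×10⁻⁸×1.29×10⁻⁴))^(1/4) = 1.80×10³ K.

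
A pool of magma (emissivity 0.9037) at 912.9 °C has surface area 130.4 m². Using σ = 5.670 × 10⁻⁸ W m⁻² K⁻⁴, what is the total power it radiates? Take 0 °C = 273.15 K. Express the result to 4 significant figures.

T = 912.9 °C + 273.15 = 1186.05 K.
Area A = 130.4 m².
P = εσAT⁴ = 0.9037 × 5.670×10⁻⁸ × 130.4 × (1186.05)⁴ = 1.322×10⁷ W.

P ≈ 1.322×10⁷ W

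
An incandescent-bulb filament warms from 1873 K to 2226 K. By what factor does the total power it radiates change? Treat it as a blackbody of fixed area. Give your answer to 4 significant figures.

P ∝ T⁴, so P₂/P₁ = (T₂/T₁)⁴ = (2226/1873)⁴ = (1.18847)⁴ = 1.995.

P₂/P₁ ≈ 1.995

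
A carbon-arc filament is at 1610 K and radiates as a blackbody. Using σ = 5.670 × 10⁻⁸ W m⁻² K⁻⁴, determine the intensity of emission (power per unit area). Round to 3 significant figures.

Stefan–Boltzmann: I = σT⁴ = 5.670×10⁻⁸ × (1610)⁴ = 3.81×10⁵ W/m².

I ≈ 3.81×10⁵ W/m²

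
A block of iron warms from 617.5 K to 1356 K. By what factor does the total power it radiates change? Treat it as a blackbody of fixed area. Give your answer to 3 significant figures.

P ∝ T⁴, so P₂/P₁ = (T₂/T₁)⁴ = (1356/617.5)⁴ = (2.19595)⁴ = 23.3.

P₂/P₁ ≈ 23.3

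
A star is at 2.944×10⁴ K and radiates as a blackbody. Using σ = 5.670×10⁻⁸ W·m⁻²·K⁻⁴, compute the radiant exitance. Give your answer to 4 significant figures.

I ≈ 4.259×10¹⁰ W/m²

Stefan–Boltzmann: I = σT⁴ = 5.670×10⁻⁸ × (2.944×10⁴)⁴ = 4.259×10¹⁰ W/m².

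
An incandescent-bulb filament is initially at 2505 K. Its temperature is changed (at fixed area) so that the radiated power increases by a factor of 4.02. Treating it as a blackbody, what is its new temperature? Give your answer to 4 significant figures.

P ∝ T⁴, so T₂/T₁ = (P₂/P₁)^(1/4) = (4.02)^(1/4) = 1.41598.
T₂ = 2505 × 1.41598 = 3547 K.

T₂ ≈ 3547 K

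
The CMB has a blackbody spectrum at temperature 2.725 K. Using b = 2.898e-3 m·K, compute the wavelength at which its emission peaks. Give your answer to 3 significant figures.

Wien's displacement law: λ_max = b/T = (2.898×10⁻³ m·K)/(2.725 K) = 1.063×10⁻³ m.
That is 1.06 mm, in the microwave range.

λ_max ≈ 1.06 mm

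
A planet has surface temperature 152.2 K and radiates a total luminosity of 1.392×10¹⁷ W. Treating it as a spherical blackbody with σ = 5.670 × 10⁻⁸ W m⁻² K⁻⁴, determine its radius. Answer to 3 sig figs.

L = 4πR²σT⁴ ⇒ R = √(L/(4πσT⁴)).
σT⁴ = 30.4258 W/m², so R = √(1.392×10¹⁷/(4π×30.4258)) = 1.91×10⁷ m.

R ≈ 1.91×10⁷ m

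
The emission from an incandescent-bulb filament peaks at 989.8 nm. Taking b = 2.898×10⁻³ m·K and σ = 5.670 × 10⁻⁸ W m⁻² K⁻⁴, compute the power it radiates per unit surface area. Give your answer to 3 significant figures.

I ≈ 4.17×10⁶ W/m²

Wien's law: T = b/λ_max = 2.898×10⁻³/9.898×10⁻⁷ = 2927.86 K.
Then I = σT⁴ = 5.670×10⁻⁸×(2927.86)⁴ = 4.17×10⁶ W/m².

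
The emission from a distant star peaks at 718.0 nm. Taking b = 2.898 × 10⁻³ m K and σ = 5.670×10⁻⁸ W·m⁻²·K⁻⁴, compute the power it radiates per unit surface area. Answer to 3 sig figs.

I ≈ 1.50×10⁷ W/m²

Wien's law: T = b/λ_max = 2.898×10⁻³/7.180×10⁻⁷ = 4036.21 K.
Then I = σT⁴ = 5.670×10⁻⁸×(4036.21)⁴ = 1.50×10⁷ W/m².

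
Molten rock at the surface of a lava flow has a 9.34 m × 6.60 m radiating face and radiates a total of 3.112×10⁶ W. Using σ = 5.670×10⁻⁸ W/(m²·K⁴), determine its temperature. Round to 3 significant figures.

T ≈ 971 K

Area A = 9.34 × 6.60 = 61.644 m².
P = σAT⁴ ⇒ T = (P/(σA))^(1/4) = (3.112×10⁶/(5.670×10⁻⁸×61.644))^(1/4) = 971 K.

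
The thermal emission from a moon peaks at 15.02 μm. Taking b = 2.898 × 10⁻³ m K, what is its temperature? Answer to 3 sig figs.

Wien's law gives T = b/λ_max = (2.898×10⁻³ m·K)/(1.502×10⁻⁵ m) = 193 K.

T ≈ 193 K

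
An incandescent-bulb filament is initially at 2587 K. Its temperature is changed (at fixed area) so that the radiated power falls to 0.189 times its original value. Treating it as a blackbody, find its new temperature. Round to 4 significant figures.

T₂ ≈ 1706 K

P ∝ T⁴, so T₂/T₁ = (P₂/P₁)^(1/4) = (0.189)^(1/4) = 0.659349.
T₂ = 2587 × 0.659349 = 1706 K.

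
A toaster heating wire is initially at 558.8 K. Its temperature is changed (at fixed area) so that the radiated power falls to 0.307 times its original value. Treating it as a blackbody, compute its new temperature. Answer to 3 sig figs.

P ∝ T⁴, so T₂/T₁ = (P₂/P₁)^(1/4) = (0.307)^(1/4) = 0.744363.
T₂ = 558.8 × 0.744363 = 416 K.

T₂ ≈ 416 K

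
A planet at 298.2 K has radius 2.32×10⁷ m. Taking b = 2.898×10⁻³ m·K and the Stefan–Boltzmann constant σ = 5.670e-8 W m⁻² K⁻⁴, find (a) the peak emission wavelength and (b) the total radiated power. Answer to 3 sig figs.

(a) λ_max = b/T = 2.898×10⁻³/298.2 = 9.718×10⁻⁶ m = 9.72 μm.
Surface area A = 4πR² = 4π(2.32×10⁷ m)² = 6.76372×10¹⁵ m².
(b) P = σAT⁴ = 5.670×10⁻⁸×6.76372×10¹⁵×(298.2)⁴ = 3.03×10¹⁸ W.

λ_max ≈ 9.72 μm; P ≈ 3.03×10¹⁸ W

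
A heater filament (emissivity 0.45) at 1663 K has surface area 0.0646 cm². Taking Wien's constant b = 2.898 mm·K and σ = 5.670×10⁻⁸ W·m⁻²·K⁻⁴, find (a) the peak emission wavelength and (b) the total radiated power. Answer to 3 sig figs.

λ_max ≈ 1.74 μm; P ≈ 1.26 W

(a) λ_max = b/T = 2.898×10⁻³/1663 = 1.743×10⁻⁶ m = 1.74 μm.
Area A = 0.0646 cm² = 6.46×10⁻⁶ m².
(b) P = εσAT⁴ = 0.45×5.670×10⁻⁸×6.46×10⁻⁶×(1663)⁴ = 1.26 W.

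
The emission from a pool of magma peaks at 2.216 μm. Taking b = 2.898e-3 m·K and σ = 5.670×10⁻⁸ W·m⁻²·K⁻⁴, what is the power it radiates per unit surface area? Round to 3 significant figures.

I ≈ 1.66×10⁵ W/m²

Wien's law: T = b/λ_max = 2.898×10⁻³/2.216×10⁻⁶ = 1307.76 K.
Then I = σT⁴ = 5.670×10⁻⁸×(1307.76)⁴ = 1.66×10⁵ W/m².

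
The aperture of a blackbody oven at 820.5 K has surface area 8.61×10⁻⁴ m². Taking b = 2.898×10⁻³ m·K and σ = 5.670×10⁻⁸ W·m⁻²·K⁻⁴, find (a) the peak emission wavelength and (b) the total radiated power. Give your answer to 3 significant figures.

λ_max ≈ 3.53 μm; P ≈ 22.1 W

(a) λ_max = b/T = 2.898×10⁻³/820.5 = 3.532×10⁻⁶ m = 3.53 μm.
Area A = 8.61×10⁻⁴ m².
(b) P = σAT⁴ = 5.670×10⁻⁸×8.61×10⁻⁴×(820.5)⁴ = 22.1 W.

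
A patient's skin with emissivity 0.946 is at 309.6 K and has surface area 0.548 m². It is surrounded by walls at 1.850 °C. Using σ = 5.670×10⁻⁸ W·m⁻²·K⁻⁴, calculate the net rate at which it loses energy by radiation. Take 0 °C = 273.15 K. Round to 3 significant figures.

Surroundings: T = 1.850 °C + 273.15 = 275.000 K.
Area A = 0.548 m².
Net radiated power P_net = εσA(T⁴ − T₀⁴) = 0.946×5.670×10⁻⁸×0.548×(309.6⁴ − 275.000⁴).
T⁴ − T₀⁴ = 9.18764×10⁹ − 5.71914×10⁹ = 3.46850×10⁹ K⁴, so P_net = 102 W.

Net loss ≈ 102 W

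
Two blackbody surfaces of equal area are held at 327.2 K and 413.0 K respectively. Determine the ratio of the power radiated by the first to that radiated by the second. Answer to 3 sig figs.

With equal areas, P₁/P₂ = (T₁/T₂)⁴ = (327.2/413.0)⁴ = 0.394.

P₁/P₂ ≈ 0.394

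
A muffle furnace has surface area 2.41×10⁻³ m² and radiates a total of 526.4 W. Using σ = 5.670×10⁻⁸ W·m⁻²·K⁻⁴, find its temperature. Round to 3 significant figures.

T ≈ 1.40×10³ K

Area A = 2.41×10⁻³ m².
P = σAT⁴ ⇒ T = (P/(σA))^(1/4) = (526.4/(5.670×10⁻⁸×2.41×10⁻³))^(1/4) = 1.40×10³ K.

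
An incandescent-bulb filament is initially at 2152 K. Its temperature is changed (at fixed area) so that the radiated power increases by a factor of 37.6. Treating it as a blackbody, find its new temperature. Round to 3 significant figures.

P ∝ T⁴, so T₂/T₁ = (P₂/P₁)^(1/4) = (37.6)^(1/4) = 2.47626.
T₂ = 2152 × 2.47626 = 5.33×10³ K.

T₂ ≈ 5.33×10³ K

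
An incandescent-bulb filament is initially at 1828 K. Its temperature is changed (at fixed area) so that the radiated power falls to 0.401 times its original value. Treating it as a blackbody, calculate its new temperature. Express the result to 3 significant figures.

T₂ ≈ 1.45×10³ K

P ∝ T⁴, so T₂/T₁ = (P₂/P₁)^(1/4) = (0.401)^(1/4) = 0.795767.
T₂ = 1828 × 0.795767 = 1.45×10³ K.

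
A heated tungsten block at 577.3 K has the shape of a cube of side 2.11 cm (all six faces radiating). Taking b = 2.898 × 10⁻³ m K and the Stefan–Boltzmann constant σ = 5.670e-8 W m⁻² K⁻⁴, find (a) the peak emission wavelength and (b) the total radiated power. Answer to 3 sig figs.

(a) λ_max = b/T = 2.898×10⁻³/577.3 = 5.020×10⁻⁶ m = 5.02 μm.
Area A = 6s² = 6×(0.0211 m)² = 2.67126×10⁻³ m².
(b) P = σAT⁴ = 5.670×10⁻⁸×2.67126×10⁻³×(577.3)⁴ = 16.8 W.

λ_max ≈ 5.02 μm; P ≈ 16.8 W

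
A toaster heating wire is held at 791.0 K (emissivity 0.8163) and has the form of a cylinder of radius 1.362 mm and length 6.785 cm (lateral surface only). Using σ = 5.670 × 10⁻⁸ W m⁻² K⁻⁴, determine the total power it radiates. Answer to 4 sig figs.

Lateral area A = 2πrL = 2π×1.362×10⁻³×0.06785 = 5.80640×10⁻⁴ m².
P = εσAT⁴ = 0.8163 × 5.670×10⁻⁸ × 5.80640×10⁻⁴ × (791.0)⁴ = 10.52 W.

P ≈ 10.52 W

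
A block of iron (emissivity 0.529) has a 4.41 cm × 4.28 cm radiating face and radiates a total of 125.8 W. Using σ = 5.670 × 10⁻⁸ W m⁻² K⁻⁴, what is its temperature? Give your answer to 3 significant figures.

T ≈ 1.22×10³ K

Area A = 0.0441 × 0.0428 = 1.88748×10⁻³ m².
P = εσAT⁴ ⇒ T = (P/(εσA))^(1/4) = (125.8/(0.529×5.670×10⁻⁸×1.88748×10⁻³))^(1/4) = 1.22×10³ K.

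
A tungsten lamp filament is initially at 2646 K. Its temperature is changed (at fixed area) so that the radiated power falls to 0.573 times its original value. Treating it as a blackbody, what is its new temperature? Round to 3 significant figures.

P ∝ T⁴, so T₂/T₁ = (P₂/P₁)^(1/4) = (0.573)^(1/4) = 0.870039.
T₂ = 2646 × 0.870039 = 2.30×10³ K.

T₂ ≈ 2.30×10³ K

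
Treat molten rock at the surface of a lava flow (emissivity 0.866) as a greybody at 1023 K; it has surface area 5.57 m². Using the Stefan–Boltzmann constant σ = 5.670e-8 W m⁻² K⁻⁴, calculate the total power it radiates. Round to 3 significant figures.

P ≈ 3.00×10⁵ W

Area A = 5.57 m².
P = εσAT⁴ = 0.866 × 5.670×10⁻⁸ × 5.57 × (1023)⁴ = 3.00×10⁵ W.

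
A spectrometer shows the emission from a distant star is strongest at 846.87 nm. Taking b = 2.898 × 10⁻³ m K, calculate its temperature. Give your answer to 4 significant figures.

Wien's law gives T = b/λ_max = (2.898×10⁻³ m·K)/(8.4687×10⁻⁷ m) = 3422 K.

T ≈ 3422 K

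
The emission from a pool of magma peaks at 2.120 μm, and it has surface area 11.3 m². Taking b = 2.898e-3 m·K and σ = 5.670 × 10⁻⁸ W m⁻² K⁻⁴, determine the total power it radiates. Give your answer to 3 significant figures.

P ≈ 2.24×10⁶ W

Wien's law: T = b/λ_max = 2.898×10⁻³/2.120×10⁻⁶ = 1366.98 K.
Area A = 11.3 m².
Then P = σAT⁴ = 5.670×10⁻⁸×11.3×(1366.98)⁴ = 2.24×10⁶ W.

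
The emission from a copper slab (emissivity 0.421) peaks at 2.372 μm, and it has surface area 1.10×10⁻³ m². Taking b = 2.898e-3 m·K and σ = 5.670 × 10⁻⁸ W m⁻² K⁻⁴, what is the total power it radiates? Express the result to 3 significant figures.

Wien's law: T = b/λ_max = 2.898×10⁻³/2.372×10⁻⁶ = 1221.75 K.
Area A = 1.10×10⁻³ m².
Then P = εσAT⁴ = 0.421×5.670×10⁻⁸×1.10×10⁻³×(1221.75)⁴ = 58.5 W.

P ≈ 58.5 W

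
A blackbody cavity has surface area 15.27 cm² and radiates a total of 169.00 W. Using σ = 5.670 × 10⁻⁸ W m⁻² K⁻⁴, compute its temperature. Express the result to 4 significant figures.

Area A = 15.27 cm² = 1.527×10⁻³ m².
P = σAT⁴ ⇒ T = (P/(σA))^(1/4) = (169.00/(5.670×10⁻⁸×1.527×10⁻³))^(1/4) = 1182 K.

T ≈ 1182 K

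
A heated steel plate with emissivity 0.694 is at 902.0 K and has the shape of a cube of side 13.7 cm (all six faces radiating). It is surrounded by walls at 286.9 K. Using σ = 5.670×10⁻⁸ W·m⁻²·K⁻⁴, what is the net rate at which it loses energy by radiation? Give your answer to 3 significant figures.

Net loss ≈ 2.90×10³ W

Area A = 6s² = 6×(0.137 m)² = 0.112614 m².
Net radiated power P_net = εσA(T⁴ − T₀⁴) = 0.694×5.670×10⁻⁸×0.112614×(902.0⁴ − 286.9⁴).
T⁴ − T₀⁴ = 6.61951×10¹¹ − 6.77520×10⁹ = 6.55176×10¹¹ K⁴, so P_net = 2.90×10³ W.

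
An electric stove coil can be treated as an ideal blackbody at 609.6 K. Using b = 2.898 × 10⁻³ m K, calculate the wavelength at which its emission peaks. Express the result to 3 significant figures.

Wien's displacement law: λ_max = b/T = (2.898×10⁻³ m·K)/(609.6 K) = 4.754×10⁻⁶ m.
That is 4.75 μm, in the infrared range.

λ_max ≈ 4.75 μm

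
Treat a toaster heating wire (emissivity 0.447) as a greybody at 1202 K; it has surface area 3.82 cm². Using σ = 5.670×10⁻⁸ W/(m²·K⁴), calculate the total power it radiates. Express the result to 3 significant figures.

P ≈ 20.2 W

Area A = 3.82 cm² = 3.82×10⁻⁴ m².
P = εσAT⁴ = 0.447 × 5.670×10⁻⁸ × 3.82×10⁻⁴ × (1202)⁴ = 20.2 W.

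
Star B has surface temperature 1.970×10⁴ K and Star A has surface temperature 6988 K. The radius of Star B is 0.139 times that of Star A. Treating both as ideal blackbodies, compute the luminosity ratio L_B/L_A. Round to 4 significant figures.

L_B/L_A ≈ 1.220

L ∝ R²T⁴, so L_B/L_A = (R_B/R_A)²(T_B/T_A)⁴ = (0.139)² × (1.970×10⁴/6988)⁴ = 0.019321 × 63.1616 = 1.220.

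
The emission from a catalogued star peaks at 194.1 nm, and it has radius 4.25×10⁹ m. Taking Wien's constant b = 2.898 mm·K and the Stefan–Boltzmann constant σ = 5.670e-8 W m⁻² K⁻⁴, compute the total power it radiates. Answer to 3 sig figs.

P ≈ 6.40×10²⁹ W

Wien's law: T = b/λ_max = 2.898×10⁻³/1.941×10⁻⁷ = 14930.4 K.
Surface area A = 4πR² = 4π(4.25×10⁹ m)² = 2.26980×10²⁰ m².
Then P = σAT⁴ = 5.670×10⁻⁸×2.26980×10²⁰×(14930.4)⁴ = 6.40×10²⁹ W.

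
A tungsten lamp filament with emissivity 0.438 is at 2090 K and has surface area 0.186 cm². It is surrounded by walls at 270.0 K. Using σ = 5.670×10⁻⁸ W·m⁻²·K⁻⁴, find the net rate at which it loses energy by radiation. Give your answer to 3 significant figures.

Area A = 0.186 cm² = 1.86×10⁻⁵ m².
Net radiated power P_net = εσA(T⁴ − T₀⁴) = 0.438×5.670×10⁻⁸×1.86×10⁻⁵×(2090⁴ − 270.0⁴).
T⁴ − T₀⁴ = 1.90803×10¹³ − 5.31441×10⁹ = 1.90750×10¹³ K⁴, so P_net = 8.81 W.

Net loss ≈ 8.81 W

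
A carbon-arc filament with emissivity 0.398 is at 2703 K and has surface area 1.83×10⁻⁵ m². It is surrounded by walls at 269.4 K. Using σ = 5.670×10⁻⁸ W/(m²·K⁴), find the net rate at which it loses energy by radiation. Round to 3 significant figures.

Area A = 1.83×10⁻⁵ m².
Net radiated power P_net = εσA(T⁴ − T₀⁴) = 0.398×5.670×10⁻⁸×1.83×10⁻⁵×(2703⁴ − 269.4⁴).
T⁴ − T₀⁴ = 5.33807×10¹³ − 5.26733×10⁹ = 5.33754×10¹³ K⁴, so P_net = 22.0 W.

Net loss ≈ 22.0 W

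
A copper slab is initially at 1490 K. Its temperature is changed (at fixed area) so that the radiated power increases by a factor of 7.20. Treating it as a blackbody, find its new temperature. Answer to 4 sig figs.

P ∝ T⁴, so T₂/T₁ = (P₂/P₁)^(1/4) = (7.20)^(1/4) = 1.63807.
T₂ = 1490 × 1.63807 = 2441 K.

T₂ ≈ 2441 K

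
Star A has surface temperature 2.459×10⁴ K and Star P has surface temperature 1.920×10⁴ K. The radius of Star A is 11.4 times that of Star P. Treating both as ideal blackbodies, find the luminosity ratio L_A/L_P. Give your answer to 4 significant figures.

L_A/L_P ≈ 349.7

L ∝ R²T⁴, so L_A/L_P = (R_A/R_P)²(T_A/T_P)⁴ = (11.4)² × (2.459×10⁴/1.920×10⁴)⁴ = 129.96 × 2.69048 = 349.7.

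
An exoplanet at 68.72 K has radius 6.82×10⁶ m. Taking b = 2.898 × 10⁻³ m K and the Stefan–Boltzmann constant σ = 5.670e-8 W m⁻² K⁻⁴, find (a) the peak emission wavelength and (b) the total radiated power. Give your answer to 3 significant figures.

(a) λ_max = b/T = 2.898×10⁻³/68.72 = 4.217×10⁻⁵ m = 42.2 μm.
Surface area A = 4πR² = 4π(6.82×10⁶ m)² = 5.84492×10¹⁴ m².
(b) P = σAT⁴ = 5.670×10⁻⁸×5.84492×10¹⁴×(68.72)⁴ = 7.39×10¹⁴ W.

λ_max ≈ 42.2 μm; P ≈ 7.39×10¹⁴ W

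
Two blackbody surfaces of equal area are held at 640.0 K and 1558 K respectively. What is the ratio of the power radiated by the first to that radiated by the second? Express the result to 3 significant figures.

With equal areas, P₁/P₂ = (T₁/T₂)⁴ = (640.0/1558)⁴ = 0.0285.

P₁/P₂ ≈ 0.0285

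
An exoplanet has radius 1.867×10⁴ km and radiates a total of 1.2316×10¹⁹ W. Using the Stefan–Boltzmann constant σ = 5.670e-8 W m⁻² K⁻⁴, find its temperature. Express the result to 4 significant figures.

T ≈ 471.9 K

Surface area A = 4πR² = 4π(1.867×10⁷ m)² = 4.38025×10¹⁵ m².
P = σAT⁴ ⇒ T = (P/(σA))^(1/4) = (1.2316×10¹⁹/(5.670×10⁻⁸×4.38025×10¹⁵))^(1/4) = 471.9 K.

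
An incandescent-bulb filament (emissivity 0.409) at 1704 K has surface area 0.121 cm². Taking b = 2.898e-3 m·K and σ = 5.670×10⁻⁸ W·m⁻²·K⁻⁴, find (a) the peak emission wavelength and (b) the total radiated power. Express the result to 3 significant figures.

λ_max ≈ 1.70×10³ nm; P ≈ 2.37 W

(a) λ_max = b/T = 2.898×10⁻³/1704 = 1.701×10⁻⁶ m = 1.70×10³ nm.
Area A = 0.121 cm² = 1.21×10⁻⁵ m².
(b) P = εσAT⁴ = 0.409×5.670×10⁻⁸×1.21×10⁻⁵×(1704)⁴ = 2.37 W.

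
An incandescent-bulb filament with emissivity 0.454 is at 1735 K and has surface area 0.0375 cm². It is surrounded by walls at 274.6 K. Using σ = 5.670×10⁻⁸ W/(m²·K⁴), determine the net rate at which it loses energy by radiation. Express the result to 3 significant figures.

Area A = 0.0375 cm² = 3.75×10⁻⁶ m².
Net radiated power P_net = εσA(T⁴ − T₀⁴) = 0.454×5.670×10⁻⁸×3.75×10⁻⁶×(1735⁴ − 274.6⁴).
T⁴ − T₀⁴ = 9.06145×10¹² − 5.68594×10⁹ = 9.05576×10¹² K⁴, so P_net = 0.874 W.

Net loss ≈ 0.874 W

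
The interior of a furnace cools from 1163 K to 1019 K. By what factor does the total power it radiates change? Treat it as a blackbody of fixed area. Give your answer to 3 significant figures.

P₂/P₁ ≈ 0.589

P ∝ T⁴, so P₂/P₁ = (T₂/T₁)⁴ = (1019/1163)⁴ = (0.876182)⁴ = 0.589.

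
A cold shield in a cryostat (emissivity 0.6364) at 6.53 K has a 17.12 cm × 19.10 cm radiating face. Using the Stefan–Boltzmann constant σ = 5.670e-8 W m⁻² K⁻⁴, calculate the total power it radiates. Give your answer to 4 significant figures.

Area A = 0.1712 × 0.1910 = 0.0326992 m².
P = εσAT⁴ = 0.6364 × 5.670×10⁻⁸ × 0.0326992 × (6.53)⁴ = 2.145×10⁻⁶ W.

P ≈ 2.145×10⁻⁶ W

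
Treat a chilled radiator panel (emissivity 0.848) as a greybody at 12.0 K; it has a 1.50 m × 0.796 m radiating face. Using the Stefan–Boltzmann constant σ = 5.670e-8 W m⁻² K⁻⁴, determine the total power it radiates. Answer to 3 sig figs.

Area A = 1.50 × 0.796 = 1.194 m².
P = εσAT⁴ = 0.848 × 5.670×10⁻⁸ × 1.194 × (12.0)⁴ = 1.19×10⁻³ W.

P ≈ 1.19×10⁻³ W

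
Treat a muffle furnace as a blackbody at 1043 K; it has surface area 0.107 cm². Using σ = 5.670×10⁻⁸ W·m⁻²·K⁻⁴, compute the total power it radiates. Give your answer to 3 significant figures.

P ≈ 0.718 W

Area A = 0.107 cm² = 1.07×10⁻⁵ m².
P = σAT⁴ = 5.670×10⁻⁸ × 1.07×10⁻⁵ × (1043)⁴ = 0.718 W.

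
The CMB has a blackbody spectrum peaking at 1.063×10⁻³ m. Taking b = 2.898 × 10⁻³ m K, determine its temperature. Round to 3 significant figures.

T ≈ 2.73 K

Wien's law gives T = b/λ_max = (2.898×10⁻³ m·K)/(1.063×10⁻³ m) = 2.73 K.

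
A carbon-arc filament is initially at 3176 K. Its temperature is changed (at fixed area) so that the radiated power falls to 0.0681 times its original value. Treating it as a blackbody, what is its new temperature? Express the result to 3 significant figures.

P ∝ T⁴, so T₂/T₁ = (P₂/P₁)^(1/4) = (0.0681)^(1/4) = 0.510842.
T₂ = 3176 × 0.510842 = 1.62×10³ K.

T₂ ≈ 1.62×10³ K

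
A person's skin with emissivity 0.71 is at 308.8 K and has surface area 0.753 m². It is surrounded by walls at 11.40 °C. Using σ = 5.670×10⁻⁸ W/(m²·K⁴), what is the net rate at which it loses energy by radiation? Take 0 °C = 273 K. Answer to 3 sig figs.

Surroundings: T = 11.40 °C + 273 = 284.40 K.
Area A = 0.753 m².
Net radiated power P_net = εσA(T⁴ − T₀⁴) = 0.71×5.670×10⁻⁸×0.753×(308.8⁴ − 284.40⁴).
T⁴ − T₀⁴ = 9.09304×10⁹ − 6.54212×10⁹ = 2.55092×10⁹ K⁴, so P_net = 77.3 W.

Net loss ≈ 77.3 W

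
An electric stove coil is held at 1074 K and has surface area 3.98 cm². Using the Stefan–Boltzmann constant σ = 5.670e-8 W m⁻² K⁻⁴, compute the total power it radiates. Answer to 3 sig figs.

Area A = 3.98 cm² = 3.98×10⁻⁴ m².
P = σAT⁴ = 5.670×10⁻⁸ × 3.98×10⁻⁴ × (1074)⁴ = 30.0 W.

P ≈ 30.0 W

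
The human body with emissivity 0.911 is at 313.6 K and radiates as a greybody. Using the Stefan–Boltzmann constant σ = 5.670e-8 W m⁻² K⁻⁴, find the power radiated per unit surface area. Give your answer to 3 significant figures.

Stefan–Boltzmann: I = εσT⁴ = 0.911 × 5.670×10⁻⁸ × (313.6)⁴ = 500 W/m².

I ≈ 500 W/m²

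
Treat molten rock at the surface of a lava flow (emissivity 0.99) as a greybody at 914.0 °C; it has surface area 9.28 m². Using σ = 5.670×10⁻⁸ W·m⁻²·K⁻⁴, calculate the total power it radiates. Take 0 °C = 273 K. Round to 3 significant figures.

P ≈ 1.03×10⁶ W

T = 914.0 °C + 273 = 1187.0 K.
Area A = 9.28 m².
P = εσAT⁴ = 0.99 × 5.670×10⁻⁸ × 9.28 × (1187.0)⁴ = 1.03×10⁶ W.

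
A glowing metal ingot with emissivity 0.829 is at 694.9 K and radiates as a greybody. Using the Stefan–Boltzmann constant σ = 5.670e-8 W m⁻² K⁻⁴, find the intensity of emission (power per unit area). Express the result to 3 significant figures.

Stefan–Boltzmann: I = εσT⁴ = 0.829 × 5.670×10⁻⁸ × (694.9)⁴ = 1.10×10⁴ W/m².

I ≈ 1.10×10⁴ W/m²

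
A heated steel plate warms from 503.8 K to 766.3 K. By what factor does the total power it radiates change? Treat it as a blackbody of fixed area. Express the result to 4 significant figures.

P ∝ T⁴, so P₂/P₁ = (T₂/T₁)⁴ = (766.3/503.8)⁴ = (1.52104)⁴ = 5.353.

P₂/P₁ ≈ 5.353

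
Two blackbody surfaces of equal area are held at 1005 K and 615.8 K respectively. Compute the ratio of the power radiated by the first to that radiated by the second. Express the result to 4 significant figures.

With equal areas, P₁/P₂ = (T₁/T₂)⁴ = (1005/615.8)⁴ = 7.094.

P₁/P₂ ≈ 7.094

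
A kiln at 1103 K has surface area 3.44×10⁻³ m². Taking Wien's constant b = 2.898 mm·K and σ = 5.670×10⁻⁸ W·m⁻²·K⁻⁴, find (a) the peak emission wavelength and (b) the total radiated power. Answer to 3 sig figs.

(a) λ_max = b/T = 2.898×10⁻³/1103 = 2.627×10⁻⁶ m = 2.63×10³ nm.
Area A = 3.44×10⁻³ m².
(b) P = σAT⁴ = 5.670×10⁻⁸×3.44×10⁻³×(1103)⁴ = 289 W.

λ_max ≈ 2.63×10³ nm; P ≈ 289 W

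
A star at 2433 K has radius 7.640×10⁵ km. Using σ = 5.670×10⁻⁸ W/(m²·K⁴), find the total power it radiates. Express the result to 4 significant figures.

P ≈ 1.457×10²⁵ W

Surface area A = 4πR² = 4π(7.640×10⁸ m)² = 7.33494×10¹⁸ m².
P = σAT⁴ = 5.670×10⁻⁸ × 7.33494×10¹⁸ × (2433)⁴ = 1.457×10²⁵ W.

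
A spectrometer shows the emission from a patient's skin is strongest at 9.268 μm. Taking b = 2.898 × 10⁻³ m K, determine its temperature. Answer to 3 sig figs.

Wien's law gives T = b/λ_max = (2.898×10⁻³ m·K)/(9.268×10⁻⁶ m) = 313 K.

T ≈ 313 K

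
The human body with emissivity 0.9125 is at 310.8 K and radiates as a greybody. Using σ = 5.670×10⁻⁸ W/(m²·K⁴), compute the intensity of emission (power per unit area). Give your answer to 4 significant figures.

Stefan–Boltzmann: I = εσT⁴ = 0.9125 × 5.670×10⁻⁸ × (310.8)⁴ = 482.8 W/m².

I ≈ 482.8 W/m²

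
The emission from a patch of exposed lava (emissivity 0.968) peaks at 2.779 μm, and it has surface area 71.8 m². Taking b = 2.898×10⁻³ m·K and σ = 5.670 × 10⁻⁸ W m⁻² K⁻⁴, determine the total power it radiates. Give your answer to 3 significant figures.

P ≈ 4.66×10⁶ W

Wien's law: T = b/λ_max = 2.898×10⁻³/2.779×10⁻⁶ = 1042.82 K.
Area A = 71.8 m².
Then P = εσAT⁴ = 0.968×5.670×10⁻⁸×71.8×(1042.82)⁴ = 4.66×10⁶ W.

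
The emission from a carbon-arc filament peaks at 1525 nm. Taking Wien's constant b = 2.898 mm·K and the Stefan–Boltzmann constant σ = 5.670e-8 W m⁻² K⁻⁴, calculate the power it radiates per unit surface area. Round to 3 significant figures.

I ≈ 7.39×10⁵ W/m²

Wien's law: T = b/λ_max = 2.898×10⁻³/1.525×10⁻⁶ = 1900.33 K.
Then I = σT⁴ = 5.670×10⁻⁸×(1900.33)⁴ = 7.39×10⁵ W/m².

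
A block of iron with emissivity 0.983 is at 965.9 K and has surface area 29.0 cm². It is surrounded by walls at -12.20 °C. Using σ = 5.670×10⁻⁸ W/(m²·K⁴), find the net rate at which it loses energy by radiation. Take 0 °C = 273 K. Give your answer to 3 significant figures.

Net loss ≈ 140 W

Surroundings: T = -12.20 °C + 273 = 260.80 K.
Area A = 29.0 cm² = 2.90×10⁻³ m².
Net radiated power P_net = εσA(T⁴ − T₀⁴) = 0.983×5.670×10⁻⁸×2.90×10⁻³×(965.9⁴ − 260.80⁴).
T⁴ − T₀⁴ = 8.70420×10¹¹ − 4.62626×10⁹ = 8.65794×10¹¹ K⁴, so P_net = 140 W.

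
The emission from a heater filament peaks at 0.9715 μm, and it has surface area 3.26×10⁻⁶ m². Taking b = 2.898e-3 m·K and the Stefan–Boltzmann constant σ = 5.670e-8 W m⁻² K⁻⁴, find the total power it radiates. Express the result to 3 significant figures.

Wien's law: T = b/λ_max = 2.898×10⁻³/9.715×10⁻⁷ = 2983.02 K.
Area A = 3.26×10⁻⁶ m².
Then P = σAT⁴ = 5.670×10⁻⁸×3.26×10⁻⁶×(2983.02)⁴ = 14.6 W.

P ≈ 14.6 W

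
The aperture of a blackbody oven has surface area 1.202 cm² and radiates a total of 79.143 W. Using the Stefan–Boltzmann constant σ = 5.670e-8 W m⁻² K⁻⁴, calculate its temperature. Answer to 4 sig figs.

T ≈ 1846 K

Area A = 1.202 cm² = 1.202×10⁻⁴ m².
P = σAT⁴ ⇒ T = (P/(σA))^(1/4) = (79.143/(5.670×10⁻⁸×1.202×10⁻⁴))^(1/4) = 1846 K.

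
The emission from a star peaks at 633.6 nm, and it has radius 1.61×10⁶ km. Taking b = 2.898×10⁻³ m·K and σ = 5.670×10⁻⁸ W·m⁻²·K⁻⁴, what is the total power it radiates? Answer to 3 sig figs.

P ≈ 8.08×10²⁶ W

Wien's law: T = b/λ_max = 2.898×10⁻³/6.336×10⁻⁷ = 4573.86 K.
Surface area A = 4πR² = 4π(1.61×10⁹ m)² = 3.25733×10¹⁹ m².
Then P = σAT⁴ = 5.670×10⁻⁸×3.25733×10¹⁹×(4573.86)⁴ = 8.08×10²⁶ W.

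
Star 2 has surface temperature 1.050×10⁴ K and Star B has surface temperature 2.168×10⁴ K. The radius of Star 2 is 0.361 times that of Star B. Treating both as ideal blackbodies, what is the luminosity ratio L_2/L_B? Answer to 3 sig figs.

L_2/L_B ≈ 7.17×10⁻³

L ∝ R²T⁴, so L_2/L_B = (R_2/R_B)²(T_2/T_B)⁴ = (0.361)² × (1.050×10⁴/2.168×10⁴)⁴ = 0.130321 × 0.0550199 = 7.17×10⁻³.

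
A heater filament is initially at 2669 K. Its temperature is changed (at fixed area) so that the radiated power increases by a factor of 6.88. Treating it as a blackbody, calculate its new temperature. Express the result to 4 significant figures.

P ∝ T⁴, so T₂/T₁ = (P₂/P₁)^(1/4) = (6.88)^(1/4) = 1.61956.
T₂ = 2669 × 1.61956 = 4323 K.

T₂ ≈ 4323 K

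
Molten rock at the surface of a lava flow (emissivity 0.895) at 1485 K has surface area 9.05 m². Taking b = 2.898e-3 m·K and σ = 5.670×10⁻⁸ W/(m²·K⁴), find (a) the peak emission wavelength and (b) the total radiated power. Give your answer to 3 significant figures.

(a) λ_max = b/T = 2.898×10⁻³/1485 = 1.952×10⁻⁶ m = 1.95×10³ nm.
Area A = 9.05 m².
(b) P = εσAT⁴ = 0.895×5.670×10⁻⁸×9.05×(1485)⁴ = 2.23×10⁶ W.

λ_max ≈ 1.95×10³ nm; P ≈ 2.23×10⁶ W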